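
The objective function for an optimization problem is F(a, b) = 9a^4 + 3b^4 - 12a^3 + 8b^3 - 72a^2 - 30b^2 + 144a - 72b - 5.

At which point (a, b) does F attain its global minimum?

(-2, 2)

F(a,b) separates as P(a) + Q(b) − 5, so its minimum is min P + min Q − 5.
P'(a) = 36(a - 2)(a - 1)(a + 2) vanishes at a ∈ {-2, 1, 2}; Q'(b) = 12(b - 2)(b + 1)(b + 3) vanishes at b ∈ {-3, -1, 2}.
Local minima of P (where P''>0): P(-2)=-336, P(2)=48. Local minima of Q: Q(-3)=-27, Q(2)=-152.
So the global minimum of F is P(-2) + Q(2) − 5 = -336 − 152 − 5 = -493, attained at (-2, 2).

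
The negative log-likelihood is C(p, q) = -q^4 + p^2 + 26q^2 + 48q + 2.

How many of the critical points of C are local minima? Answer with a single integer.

1

C separates as a function of p plus a function of q, so ∇C=0 decouples.
∂C/∂p = 2p = 0 at p ∈ {0}; ∂C/∂q = -4(q - 4)(q + 1)(q + 3) = 0 at q ∈ {-3, -1, 4}.
The Hessian is diagonal: diag(C_pp, C_qq). Second derivatives: C_pp(0)=2; C_qq(-3)=-56, C_qq(-1)=40, C_qq(4)=-140.
Local minima occur where both diagonal entries positive: (0, -1). Count: 1.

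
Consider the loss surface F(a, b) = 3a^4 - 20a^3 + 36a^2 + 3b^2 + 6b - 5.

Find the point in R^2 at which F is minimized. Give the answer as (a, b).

(0, -1)

F(a,b) separates as P(a) + Q(b) − 5, so its minimum is min P + min Q − 5.
P'(a) = 12a(a - 3)(a - 2) vanishes at a ∈ {0, 2, 3}; Q'(b) = 6b + 6 vanishes at b ∈ {-1}.
Local minima of P (where P''>0): P(0)=0, P(3)=27. Local minima of Q: Q(-1)=-3.
So the global minimum of F is P(0) + Q(-1) − 5 = 0 − 3 − 5 = -8, attained at (0, -1).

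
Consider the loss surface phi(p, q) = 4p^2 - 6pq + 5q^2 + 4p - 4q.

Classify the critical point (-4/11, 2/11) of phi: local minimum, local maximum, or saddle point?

local minimum

The Hessian of phi is constant: H = [[8, -6], [-6, 10]].
det(H) = 8·10 − (-6)² = 44.
det(H) > 0 and tr(H) = 18 > 0, so H is positive definite and the point is a local minimum.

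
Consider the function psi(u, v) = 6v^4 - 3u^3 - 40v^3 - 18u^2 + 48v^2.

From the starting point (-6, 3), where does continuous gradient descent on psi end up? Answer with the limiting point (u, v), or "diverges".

(-4, 4)

psi is separable, so gradient descent decouples: u follows -∂psi/∂u, v follows -∂psi/∂v.
∂psi/∂u = -9u(u + 4); at u=-6 this is -108, so u increases.
∂psi/∂v = 24v(v - 4)(v - 1); at v=3 this is -144, so v increases.
u converges to its nearest critical value -4 (a local min of the u-part); v converges to 4. The iterate converges to (-4, 4).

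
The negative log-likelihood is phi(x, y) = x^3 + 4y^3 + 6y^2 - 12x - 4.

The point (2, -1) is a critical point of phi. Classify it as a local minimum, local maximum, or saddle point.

The mixed partial ∂²phi/∂x∂y is 0, so the Hessian at any point is diag(phi_xx, phi_yy) = diag(6x, 12(2y + 1)).
At (2, -1): H = diag(12, -12).
The eigenvalues have opposite signs, so H is indefinite: a saddle point.

saddle point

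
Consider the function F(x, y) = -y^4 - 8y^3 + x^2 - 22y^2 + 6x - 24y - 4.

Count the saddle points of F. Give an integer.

2

F separates as a function of x plus a function of y, so ∇F=0 decouples.
∂F/∂x = 2(x + 3) = 0 at x ∈ {-3}; ∂F/∂y = -4(y + 1)(y + 2)(y + 3) = 0 at y ∈ {-3, -2, -1}.
The Hessian is diagonal: diag(F_xx, F_yy). Second derivatives: F_xx(-3)=2; F_yy(-3)=-8, F_yy(-2)=4, F_yy(-1)=-8.
Saddle points occur where the two diagonal entries have opposite signs: (-3, -3), (-3, -1). Count: 2.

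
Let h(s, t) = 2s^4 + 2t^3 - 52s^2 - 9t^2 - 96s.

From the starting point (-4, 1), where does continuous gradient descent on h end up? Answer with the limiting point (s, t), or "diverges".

(-3, 3)

h is separable, so gradient descent decouples: s follows -∂h/∂s, t follows -∂h/∂t.
∂h/∂s = 8(s - 4)(s + 1)(s + 3); at s=-4 this is -192, so s increases.
∂h/∂t = 6t(t - 3); at t=1 this is -12, so t increases.
s converges to its nearest critical value -3 (a local min of the s-part); t converges to 3. The iterate converges to (-3, 3).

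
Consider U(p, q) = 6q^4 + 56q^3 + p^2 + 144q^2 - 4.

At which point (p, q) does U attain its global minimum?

U(p,q) separates as A(p) + B(q) − 4, so its minimum is min A + min B − 4.
A'(p) = 2p vanishes at p ∈ {0}; B'(q) = 24q(q + 3)(q + 4) vanishes at q ∈ {-4, -3, 0}.
Local minima of A (where A''>0): A(0)=0. Local minima of B: B(-4)=256, B(0)=0.
So the global minimum of U is A(0) + B(0) − 4 = 0 + 0 − 4 = -4, attained at (0, 0).

(0, 0)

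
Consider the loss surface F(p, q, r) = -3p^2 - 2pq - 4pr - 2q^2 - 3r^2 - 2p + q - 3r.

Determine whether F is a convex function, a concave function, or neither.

concave

F is quadratic, so its Hessian is the constant matrix H = [[-6, -2, -4], [-2, -4, 0], [-4, 0, -6]].
Leading principal minors: -6, 20, -56.
Signs alternate −, +, − ⇒ H ≺ 0 ⇒ concave.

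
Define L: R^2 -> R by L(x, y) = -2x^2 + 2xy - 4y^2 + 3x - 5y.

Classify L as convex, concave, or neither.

concave

L is quadratic, so its Hessian is the constant matrix H = [[-4, 2], [2, -8]].
det(H) = 28, tr(H) = -12.
det(H) > 0 and tr(H) < 0, so H is negative definite everywhere: concave.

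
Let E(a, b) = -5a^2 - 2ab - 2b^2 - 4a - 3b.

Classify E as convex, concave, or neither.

concave

E is quadratic, so its Hessian is the constant matrix H = [[-10, -2], [-2, -4]].
det(H) = 36, tr(H) = -14.
det(H) > 0 and tr(H) < 0, so H is negative definite everywhere: concave.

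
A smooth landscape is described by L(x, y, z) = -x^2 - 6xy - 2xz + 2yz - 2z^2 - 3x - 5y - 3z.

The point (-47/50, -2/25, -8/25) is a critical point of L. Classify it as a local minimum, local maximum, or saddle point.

The Hessian is constant: H = [[-2, -6, -2], [-6, 0, 2], [-2, 2, -4]].
Leading principal minors: Δ₁ = -2, Δ₂ = -36, Δ₃ = 200.
The minors fit neither the all-positive nor the alternating-sign pattern, so H is indefinite: a saddle point.

saddle point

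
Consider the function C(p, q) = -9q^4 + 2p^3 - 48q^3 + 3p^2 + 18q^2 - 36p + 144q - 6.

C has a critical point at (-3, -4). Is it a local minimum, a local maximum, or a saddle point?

The mixed partial ∂²C/∂p∂q is 0, so the Hessian at any point is diag(C_pp, C_qq) = diag(6(2p + 1), 36(-3q^2 - 8q + 1)).
At (-3, -4): H = diag(-30, -540).
Both eigenvalues are negative, so H is negative definite: a local maximum.

local maximum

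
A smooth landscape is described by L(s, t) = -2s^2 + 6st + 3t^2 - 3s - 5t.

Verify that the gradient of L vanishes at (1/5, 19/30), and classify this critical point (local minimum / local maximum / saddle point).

saddle point

∇L = (-4s + 6t - 3, 6s + 6t - 5); substituting (1/5, 19/30) gives ∇L = (0, 0), so (1/5, 19/30) is indeed a critical point.
The Hessian of L is constant: H = [[-4, 6], [6, 6]].
det(H) = (-4)·6 − 6² = -60.
Since det(H) < 0, H is indefinite and the critical point is a saddle point.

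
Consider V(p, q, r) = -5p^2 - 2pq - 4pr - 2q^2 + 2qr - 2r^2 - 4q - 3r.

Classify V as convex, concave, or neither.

concave

V is quadratic, so its Hessian is the constant matrix H = [[-10, -2, -4], [-2, -4, 2], [-4, 2, -4]].
Leading principal minors: -10, 36, -8.
Signs alternate −, +, − ⇒ H ≺ 0 ⇒ concave.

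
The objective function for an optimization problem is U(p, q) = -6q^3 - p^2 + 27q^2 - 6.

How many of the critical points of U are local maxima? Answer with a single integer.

U separates as a function of p plus a function of q, so ∇U=0 decouples.
∂U/∂p = -2p = 0 at p ∈ {0}; ∂U/∂q = -18q(q - 3) = 0 at q ∈ {0, 3}.
The Hessian is diagonal: diag(U_pp, U_qq). Second derivatives: U_pp(0)=-2; U_qq(0)=54, U_qq(3)=-54.
Local maxima occur where both diagonal entries negative: (0, 3). Count: 1.

1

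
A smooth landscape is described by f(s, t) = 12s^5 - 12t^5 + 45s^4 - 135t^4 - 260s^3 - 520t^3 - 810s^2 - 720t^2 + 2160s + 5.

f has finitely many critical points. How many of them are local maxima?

f separates as a function of s plus a function of t, so ∇f=0 decouples.
∂f/∂s = 60(s - 3)(s - 1)(s + 3)(s + 4) = 0 at s ∈ {-4, -3, 1, 3}; ∂f/∂t = -60t(t + 2)(t + 3)(t + 4) = 0 at t ∈ {-4, -3, -2, 0}.
The Hessian is diagonal: diag(f_ss, f_tt). Second derivatives: f_ss(-4)=-2100, f_ss(-3)=1440, f_ss(1)=-2400, f_ss(3)=5040; f_tt(-4)=480, f_tt(-3)=-180, f_tt(-2)=240, f_tt(0)=-1440.
Local maxima occur where both diagonal entries negative: (-4, -3), (-4, 0), (1, -3), (1, 0). Count: 4.

4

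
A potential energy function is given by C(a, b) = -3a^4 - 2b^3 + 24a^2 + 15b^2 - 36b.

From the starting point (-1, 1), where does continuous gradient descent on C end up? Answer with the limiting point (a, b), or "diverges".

C is separable, so gradient descent decouples: a follows -∂C/∂a, b follows -∂C/∂b.
∂C/∂a = -12a(a - 2)(a + 2); at a=-1 this is -36, so a increases.
∂C/∂b = -6(b - 3)(b - 2); at b=1 this is -12, so b increases.
a converges to its nearest critical value 0 (a local min of the a-part); b converges to 2. The iterate converges to (0, 2).

(0, 2)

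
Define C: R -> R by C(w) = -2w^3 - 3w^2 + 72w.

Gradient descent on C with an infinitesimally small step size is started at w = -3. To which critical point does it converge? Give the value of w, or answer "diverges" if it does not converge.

-4

C'(w) = -6(w - 3)(w + 4), so C'(-3) = 36.
Gradient descent moves in the -C' direction, i.e. w is decreasing.
The nearest critical point in that direction is w = -4, where C'' = 42 > 0 (a local minimum). The iterate converges there.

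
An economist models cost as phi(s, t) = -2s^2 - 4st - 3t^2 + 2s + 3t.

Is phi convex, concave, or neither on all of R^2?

concave

phi is quadratic, so its Hessian is the constant matrix H = [[-4, -4], [-4, -6]].
det(H) = 8, tr(H) = -10.
det(H) > 0 and tr(H) < 0, so H is negative definite everywhere: concave.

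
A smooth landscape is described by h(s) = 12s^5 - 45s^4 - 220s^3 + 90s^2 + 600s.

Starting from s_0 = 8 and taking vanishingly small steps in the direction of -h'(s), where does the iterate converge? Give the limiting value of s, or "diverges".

5

h'(s) = 60(s - 5)(s - 1)(s + 1)(s + 2), so h'(8) = 113400.
Gradient descent moves in the -h' direction, i.e. s is decreasing.
The nearest critical point in that direction is s = 5, where h'' = 10080 > 0 (a local minimum). The iterate converges there.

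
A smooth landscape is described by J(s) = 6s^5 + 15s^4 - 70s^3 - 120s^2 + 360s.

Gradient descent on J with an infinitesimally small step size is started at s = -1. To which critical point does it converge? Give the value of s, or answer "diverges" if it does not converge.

J'(s) = 30(s - 2)(s - 1)(s + 2)(s + 3), so J'(-1) = 360.
Gradient descent moves in the -J' direction, i.e. s is decreasing.
The nearest critical point in that direction is s = -2, where J'' = 360 > 0 (a local minimum). The iterate converges there.

-2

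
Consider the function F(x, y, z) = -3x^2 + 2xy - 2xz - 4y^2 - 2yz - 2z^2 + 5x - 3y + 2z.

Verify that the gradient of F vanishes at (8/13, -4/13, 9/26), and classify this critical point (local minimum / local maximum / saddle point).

∇F = (-6x + 2y - 2z + 5, 2x - 8y - 2z - 3, -2x - 2y - 4z + 2); substituting (8/13, -4/13, 9/26) gives ∇F = (0, 0, 0), so (8/13, -4/13, 9/26) is indeed a critical point.
The Hessian is constant: H = [[-6, 2, -2], [2, -8, -2], [-2, -2, -4]].
Leading principal minors: Δ₁ = -6, Δ₂ = 44, Δ₃ = -104.
The minors alternate sign starting negative (−, +, −), so H is negative definite: a local maximum.

local maximum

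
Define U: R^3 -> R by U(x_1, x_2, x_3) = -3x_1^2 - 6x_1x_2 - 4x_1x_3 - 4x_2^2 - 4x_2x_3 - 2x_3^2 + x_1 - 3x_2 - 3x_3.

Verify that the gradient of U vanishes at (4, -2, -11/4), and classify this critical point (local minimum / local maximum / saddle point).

∇U = (-6x_1 - 6x_2 - 4x_3 + 1, -6x_1 - 8x_2 - 4x_3 - 3, -4x_1 - 4x_2 - 4x_3 - 3); substituting (4, -2, -11/4) gives ∇U = (0, 0, 0), so (4, -2, -11/4) is indeed a critical point.
The Hessian is constant: H = [[-6, -6, -4], [-6, -8, -4], [-4, -4, -4]].
Leading principal minors: Δ₁ = -6, Δ₂ = 12, Δ₃ = -16.
The minors alternate sign starting negative (−, +, −), so H is negative definite: a local maximum.

local maximum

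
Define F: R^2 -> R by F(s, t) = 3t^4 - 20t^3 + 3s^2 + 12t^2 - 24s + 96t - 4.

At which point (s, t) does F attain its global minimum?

F(s,t) separates as P(s) + Q(t) − 4, so its minimum is min P + min Q − 4.
P'(s) = 6s - 24 vanishes at s ∈ {4}; Q'(t) = 12(t - 4)(t - 2)(t + 1) vanishes at t ∈ {-1, 2, 4}.
Local minima of P (where P''>0): P(4)=-48. Local minima of Q: Q(-1)=-61, Q(4)=64.
So the global minimum of F is P(4) + Q(-1) − 4 = -48 − 61 − 4 = -113, attained at (4, -1).

(4, -1)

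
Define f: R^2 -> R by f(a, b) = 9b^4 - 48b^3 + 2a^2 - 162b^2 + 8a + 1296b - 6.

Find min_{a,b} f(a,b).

-3335

f(a,b) separates as P(a) + Q(b) − 6, so its minimum is min P + min Q − 6.
P'(a) = 4a + 8 vanishes at a ∈ {-2}; Q'(b) = 36(b - 4)(b - 3)(b + 3) vanishes at b ∈ {-3, 3, 4}.
Local minima of P (where P''>0): P(-2)=-8. Local minima of Q: Q(-3)=-3321, Q(4)=1824.
So the global minimum of f is P(-2) + Q(-3) − 6 = -8 − 3321 − 6 = -3335, attained at (-2, -3).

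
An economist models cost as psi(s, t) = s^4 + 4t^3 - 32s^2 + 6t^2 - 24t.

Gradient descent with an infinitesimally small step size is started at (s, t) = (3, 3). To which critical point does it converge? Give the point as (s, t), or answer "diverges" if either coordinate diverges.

psi is separable, so gradient descent decouples: s follows -∂psi/∂s, t follows -∂psi/∂t.
∂psi/∂s = 4s(s - 4)(s + 4); at s=3 this is -84, so s increases.
∂psi/∂t = 12(t - 1)(t + 2); at t=3 this is 120, so t decreases.
s converges to its nearest critical value 4 (a local min of the s-part); t converges to 1. The iterate converges to (4, 1).

(4, 1)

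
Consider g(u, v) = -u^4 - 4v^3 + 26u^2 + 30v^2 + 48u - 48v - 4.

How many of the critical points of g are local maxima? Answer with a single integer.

g separates as a function of u plus a function of v, so ∇g=0 decouples.
∂g/∂u = -4(u - 4)(u + 1)(u + 3) = 0 at u ∈ {-3, -1, 4}; ∂g/∂v = -12(v - 4)(v - 1) = 0 at v ∈ {1, 4}.
The Hessian is diagonal: diag(g_uu, g_vv). Second derivatives: g_uu(-3)=-56, g_uu(-1)=40, g_uu(4)=-140; g_vv(1)=36, g_vv(4)=-36.
Local maxima occur where both diagonal entries negative: (-3, 4), (4, 4). Count: 2.

2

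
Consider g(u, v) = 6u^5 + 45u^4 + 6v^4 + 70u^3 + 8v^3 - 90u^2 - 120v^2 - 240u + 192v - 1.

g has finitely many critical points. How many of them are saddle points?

6

g separates as a function of u plus a function of v, so ∇g=0 decouples.
∂g/∂u = 30(u - 1)(u + 1)(u + 2)(u + 4) = 0 at u ∈ {-4, -2, -1, 1}; ∂g/∂v = 24(v - 2)(v - 1)(v + 4) = 0 at v ∈ {-4, 1, 2}.
The Hessian is diagonal: diag(g_uu, g_vv). Second derivatives: g_uu(-4)=-900, g_uu(-2)=180, g_uu(-1)=-180, g_uu(1)=900; g_vv(-4)=720, g_vv(1)=-120, g_vv(2)=144.
Saddle points occur where the two diagonal entries have opposite signs: (-4, -4), (-4, 2), (-2, 1), (-1, -4), (-1, 2), (1, 1). Count: 6.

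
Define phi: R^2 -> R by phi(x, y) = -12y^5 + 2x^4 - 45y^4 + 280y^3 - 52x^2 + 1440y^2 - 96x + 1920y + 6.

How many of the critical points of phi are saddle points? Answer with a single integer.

6

phi separates as a function of x plus a function of y, so ∇phi=0 decouples.
∂phi/∂x = 8(x - 4)(x + 1)(x + 3) = 0 at x ∈ {-3, -1, 4}; ∂phi/∂y = -60(y - 4)(y + 1)(y + 2)(y + 4) = 0 at y ∈ {-4, -2, -1, 4}.
The Hessian is diagonal: diag(phi_xx, phi_yy). Second derivatives: phi_xx(-3)=112, phi_xx(-1)=-80, phi_xx(4)=280; phi_yy(-4)=2880, phi_yy(-2)=-720, phi_yy(-1)=900, phi_yy(4)=-14400.
Saddle points occur where the two diagonal entries have opposite signs: (-3, -2), (-3, 4), (-1, -4), (-1, -1), (4, -2), (4, 4). Count: 6.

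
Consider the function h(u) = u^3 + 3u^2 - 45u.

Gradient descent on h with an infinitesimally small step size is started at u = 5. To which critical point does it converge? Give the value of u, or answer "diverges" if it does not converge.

h'(u) = 3(u - 3)(u + 5), so h'(5) = 60.
Gradient descent moves in the -h' direction, i.e. u is decreasing.
The nearest critical point in that direction is u = 3, where h'' = 24 > 0 (a local minimum). The iterate converges there.

3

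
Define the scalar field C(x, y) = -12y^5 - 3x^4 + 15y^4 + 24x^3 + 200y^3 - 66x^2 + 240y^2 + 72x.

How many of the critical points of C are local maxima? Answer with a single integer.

C separates as a function of x plus a function of y, so ∇C=0 decouples.
∂C/∂x = -12(x - 3)(x - 2)(x - 1) = 0 at x ∈ {1, 2, 3}; ∂C/∂y = -60y(y - 4)(y + 1)(y + 2) = 0 at y ∈ {-2, -1, 0, 4}.
The Hessian is diagonal: diag(C_xx, C_yy). Second derivatives: C_xx(1)=-24, C_xx(2)=12, C_xx(3)=-24; C_yy(-2)=720, C_yy(-1)=-300, C_yy(0)=480, C_yy(4)=-7200.
Local maxima occur where both diagonal entries negative: (1, -1), (1, 4), (3, -1), (3, 4). Count: 4.

4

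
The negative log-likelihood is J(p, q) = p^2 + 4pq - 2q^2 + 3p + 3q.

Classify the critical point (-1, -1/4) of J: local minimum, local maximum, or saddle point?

saddle point

The Hessian of J is constant: H = [[2, 4], [4, -4]].
det(H) = 2·(-4) − 4² = -24.
Since det(H) < 0, H is indefinite and the critical point is a saddle point.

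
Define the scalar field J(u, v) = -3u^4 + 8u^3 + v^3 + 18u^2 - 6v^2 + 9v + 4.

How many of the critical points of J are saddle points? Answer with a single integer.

3

J separates as a function of u plus a function of v, so ∇J=0 decouples.
∂J/∂u = -12u(u - 3)(u + 1) = 0 at u ∈ {-1, 0, 3}; ∂J/∂v = 3(v - 3)(v - 1) = 0 at v ∈ {1, 3}.
The Hessian is diagonal: diag(J_uu, J_vv). Second derivatives: J_uu(-1)=-48, J_uu(0)=36, J_uu(3)=-144; J_vv(1)=-6, J_vv(3)=6.
Saddle points occur where the two diagonal entries have opposite signs: (-1, 3), (0, 1), (3, 3). Count: 3.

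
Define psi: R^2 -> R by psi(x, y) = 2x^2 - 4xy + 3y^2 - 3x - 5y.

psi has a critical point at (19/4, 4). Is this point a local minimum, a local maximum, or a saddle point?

local minimum

The Hessian of psi is constant: H = [[4, -4], [-4, 6]].
det(H) = 4·6 − (-4)² = 8.
det(H) > 0 and tr(H) = 10 > 0, so H is positive definite and the point is a local minimum.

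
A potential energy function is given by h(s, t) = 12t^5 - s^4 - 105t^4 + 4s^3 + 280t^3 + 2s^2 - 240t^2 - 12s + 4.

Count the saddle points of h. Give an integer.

h separates as a function of s plus a function of t, so ∇h=0 decouples.
∂h/∂s = -4(s - 3)(s - 1)(s + 1) = 0 at s ∈ {-1, 1, 3}; ∂h/∂t = 60t(t - 4)(t - 2)(t - 1) = 0 at t ∈ {0, 1, 2, 4}.
The Hessian is diagonal: diag(h_ss, h_tt). Second derivatives: h_ss(-1)=-32, h_ss(1)=16, h_ss(3)=-32; h_tt(0)=-480, h_tt(1)=180, h_tt(2)=-240, h_tt(4)=1440.
Saddle points occur where the two diagonal entries have opposite signs: (-1, 1), (-1, 4), (1, 0), (1, 2), (3, 1), (3, 4). Count: 6.

6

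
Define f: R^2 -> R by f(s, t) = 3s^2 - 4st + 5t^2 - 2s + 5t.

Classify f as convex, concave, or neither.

convex

f is quadratic, so its Hessian is the constant matrix H = [[6, -4], [-4, 10]].
det(H) = 44, tr(H) = 16.
det(H) > 0 and tr(H) > 0, so H is positive definite everywhere: convex.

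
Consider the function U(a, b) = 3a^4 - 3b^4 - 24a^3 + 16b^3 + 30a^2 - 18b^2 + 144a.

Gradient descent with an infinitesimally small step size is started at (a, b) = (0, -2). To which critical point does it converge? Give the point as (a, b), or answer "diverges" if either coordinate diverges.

diverges

U is separable, so gradient descent decouples: a follows -∂U/∂a, b follows -∂U/∂b.
∂U/∂a = 12(a - 4)(a - 3)(a + 1); at a=0 this is 144, so a decreases.
∂U/∂b = -12b(b - 3)(b - 1); at b=-2 this is 360, so b decreases.
The b-coordinate has no critical point in that direction and runs off to infinity.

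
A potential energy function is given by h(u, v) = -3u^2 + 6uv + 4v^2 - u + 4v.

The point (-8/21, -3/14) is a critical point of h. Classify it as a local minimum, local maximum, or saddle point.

saddle point

The Hessian of h is constant: H = [[-6, 6], [6, 8]].
det(H) = (-6)·8 − 6² = -84.
Since det(H) < 0, H is indefinite and the critical point is a saddle point.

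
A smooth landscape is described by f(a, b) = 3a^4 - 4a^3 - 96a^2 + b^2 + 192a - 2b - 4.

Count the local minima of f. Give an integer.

f separates as a function of a plus a function of b, so ∇f=0 decouples.
∂f/∂a = 12(a - 4)(a - 1)(a + 4) = 0 at a ∈ {-4, 1, 4}; ∂f/∂b = 2(b - 1) = 0 at b ∈ {1}.
The Hessian is diagonal: diag(f_aa, f_bb). Second derivatives: f_aa(-4)=480, f_aa(1)=-180, f_aa(4)=288; f_bb(1)=2.
Local minima occur where both diagonal entries positive: (-4, 1), (4, 1). Count: 2.

2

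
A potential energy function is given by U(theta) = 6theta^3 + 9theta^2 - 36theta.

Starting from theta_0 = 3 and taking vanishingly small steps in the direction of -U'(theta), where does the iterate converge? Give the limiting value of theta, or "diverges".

1

U'(theta) = 18(theta - 1)(theta + 2), so U'(3) = 180.
Gradient descent moves in the -U' direction, i.e. theta is decreasing.
The nearest critical point in that direction is theta = 1, where U'' = 54 > 0 (a local minimum). The iterate converges there.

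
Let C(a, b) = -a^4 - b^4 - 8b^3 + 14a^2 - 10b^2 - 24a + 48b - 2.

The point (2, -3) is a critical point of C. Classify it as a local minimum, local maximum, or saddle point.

The mixed partial ∂²C/∂a∂b is 0, so the Hessian at any point is diag(C_aa, C_bb) = diag(4(-3a^2 + 7), -4(3b^2 + 12b + 5)).
At (2, -3): H = diag(-20, 16).
The eigenvalues have opposite signs, so H is indefinite: a saddle point.

saddle point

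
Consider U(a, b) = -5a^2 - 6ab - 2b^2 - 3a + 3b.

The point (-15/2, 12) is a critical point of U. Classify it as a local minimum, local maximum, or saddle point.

local maximum

The Hessian of U is constant: H = [[-10, -6], [-6, -4]].
det(H) = (-10)·(-4) − (-6)² = 4.
det(H) > 0 and tr(H) = -14 < 0, so H is negative definite and the point is a local maximum.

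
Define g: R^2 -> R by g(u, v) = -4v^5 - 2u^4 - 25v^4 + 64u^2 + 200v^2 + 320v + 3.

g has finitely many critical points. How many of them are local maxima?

4

g separates as a function of u plus a function of v, so ∇g=0 decouples.
∂g/∂u = -8u(u - 4)(u + 4) = 0 at u ∈ {-4, 0, 4}; ∂g/∂v = -20(v - 2)(v + 1)(v + 2)(v + 4) = 0 at v ∈ {-4, -2, -1, 2}.
The Hessian is diagonal: diag(g_uu, g_vv). Second derivatives: g_uu(-4)=-256, g_uu(0)=128, g_uu(4)=-256; g_vv(-4)=720, g_vv(-2)=-160, g_vv(-1)=180, g_vv(2)=-1440.
Local maxima occur where both diagonal entries negative: (-4, -2), (-4, 2), (4, -2), (4, 2). Count: 4.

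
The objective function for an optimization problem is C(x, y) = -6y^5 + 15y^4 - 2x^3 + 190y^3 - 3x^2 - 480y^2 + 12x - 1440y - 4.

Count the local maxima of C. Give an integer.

C separates as a function of x plus a function of y, so ∇C=0 decouples.
∂C/∂x = -6(x - 1)(x + 2) = 0 at x ∈ {-2, 1}; ∂C/∂y = -30(y - 4)(y - 3)(y + 1)(y + 4) = 0 at y ∈ {-4, -1, 3, 4}.
The Hessian is diagonal: diag(C_xx, C_yy). Second derivatives: C_xx(-2)=18, C_xx(1)=-18; C_yy(-4)=5040, C_yy(-1)=-1800, C_yy(3)=840, C_yy(4)=-1200.
Local maxima occur where both diagonal entries negative: (1, -1), (1, 4). Count: 2.

2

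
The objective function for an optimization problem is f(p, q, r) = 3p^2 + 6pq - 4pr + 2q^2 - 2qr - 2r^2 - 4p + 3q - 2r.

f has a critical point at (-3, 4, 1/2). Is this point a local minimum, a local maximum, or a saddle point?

The Hessian is constant: H = [[6, 6, -4], [6, 4, -2], [-4, -2, -4]].
Leading principal minors: Δ₁ = 6, Δ₂ = -12, Δ₃ = 56.
The minors fit neither the all-positive nor the alternating-sign pattern, so H is indefinite: a saddle point.

saddle point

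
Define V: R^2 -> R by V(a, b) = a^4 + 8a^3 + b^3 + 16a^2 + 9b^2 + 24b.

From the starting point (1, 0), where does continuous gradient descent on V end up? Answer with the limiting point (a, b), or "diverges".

V is separable, so gradient descent decouples: a follows -∂V/∂a, b follows -∂V/∂b.
∂V/∂a = 4a(a + 2)(a + 4); at a=1 this is 60, so a decreases.
∂V/∂b = 3(b + 2)(b + 4); at b=0 this is 24, so b decreases.
a converges to its nearest critical value 0 (a local min of the a-part); b converges to -2. The iterate converges to (0, -2).

(0, -2)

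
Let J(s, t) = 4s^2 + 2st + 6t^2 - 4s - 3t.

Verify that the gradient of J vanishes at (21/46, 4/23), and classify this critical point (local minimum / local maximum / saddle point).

∇J = (8s + 2t - 4, 2s + 12t - 3); substituting (21/46, 4/23) gives ∇J = (0, 0), so (21/46, 4/23) is indeed a critical point.
The Hessian of J is constant: H = [[8, 2], [2, 12]].
det(H) = 8·12 − 2² = 92.
det(H) > 0 and tr(H) = 20 > 0, so H is positive definite and the point is a local minimum.

local minimum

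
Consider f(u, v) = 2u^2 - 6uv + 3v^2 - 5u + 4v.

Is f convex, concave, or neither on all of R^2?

neither

f is quadratic, so its Hessian is the constant matrix H = [[4, -6], [-6, 6]].
det(H) = -12, tr(H) = 10.
det(H) < 0, so H is indefinite: neither convex nor concave.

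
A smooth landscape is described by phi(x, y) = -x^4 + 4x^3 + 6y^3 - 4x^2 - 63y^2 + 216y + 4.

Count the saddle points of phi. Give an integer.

phi separates as a function of x plus a function of y, so ∇phi=0 decouples.
∂phi/∂x = -4x(x - 2)(x - 1) = 0 at x ∈ {0, 1, 2}; ∂phi/∂y = 18(y - 4)(y - 3) = 0 at y ∈ {3, 4}.
The Hessian is diagonal: diag(phi_xx, phi_yy). Second derivatives: phi_xx(0)=-8, phi_xx(1)=4, phi_xx(2)=-8; phi_yy(3)=-18, phi_yy(4)=18.
Saddle points occur where the two diagonal entries have opposite signs: (0, 4), (1, 3), (2, 4). Count: 3.

3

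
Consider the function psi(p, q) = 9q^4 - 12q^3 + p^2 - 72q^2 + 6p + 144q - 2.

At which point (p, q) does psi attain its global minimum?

psi(p,q) separates as A(p) + B(q) − 2, so its minimum is min A + min B − 2.
A'(p) = 2p + 6 vanishes at p ∈ {-3}; B'(q) = 36(q - 2)(q - 1)(q + 2) vanishes at q ∈ {-2, 1, 2}.
Local minima of A (where A''>0): A(-3)=-9. Local minima of B: B(-2)=-336, B(2)=48.
So the global minimum of psi is A(-3) + B(-2) − 2 = -9 − 336 − 2 = -347, attained at (-3, -2).

(-3, -2)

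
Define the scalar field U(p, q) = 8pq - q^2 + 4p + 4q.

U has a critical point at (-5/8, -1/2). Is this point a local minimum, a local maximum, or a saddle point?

saddle point

The Hessian of U is constant: H = [[0, 8], [8, -2]].
det(H) = 0·(-2) − 8² = -64.
Since det(H) < 0, H is indefinite and the critical point is a saddle point.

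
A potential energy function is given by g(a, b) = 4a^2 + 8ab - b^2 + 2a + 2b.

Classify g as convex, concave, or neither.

neither

g is quadratic, so its Hessian is the constant matrix H = [[8, 8], [8, -2]].
det(H) = -80, tr(H) = 6.
det(H) < 0, so H is indefinite: neither convex nor concave.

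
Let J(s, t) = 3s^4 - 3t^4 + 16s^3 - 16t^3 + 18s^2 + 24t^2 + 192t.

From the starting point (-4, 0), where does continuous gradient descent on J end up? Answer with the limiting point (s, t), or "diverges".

J is separable, so gradient descent decouples: s follows -∂J/∂s, t follows -∂J/∂t.
∂J/∂s = 12s(s + 1)(s + 3); at s=-4 this is -144, so s increases.
∂J/∂t = -12(t - 2)(t + 2)(t + 4); at t=0 this is 192, so t decreases.
s converges to its nearest critical value -3 (a local min of the s-part); t converges to -2. The iterate converges to (-3, -2).

(-3, -2)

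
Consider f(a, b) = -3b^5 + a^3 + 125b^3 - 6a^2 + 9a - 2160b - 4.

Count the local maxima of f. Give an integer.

f separates as a function of a plus a function of b, so ∇f=0 decouples.
∂f/∂a = 3(a - 3)(a - 1) = 0 at a ∈ {1, 3}; ∂f/∂b = -15(b - 4)(b - 3)(b + 3)(b + 4) = 0 at b ∈ {-4, -3, 3, 4}.
The Hessian is diagonal: diag(f_aa, f_bb). Second derivatives: f_aa(1)=-6, f_aa(3)=6; f_bb(-4)=840, f_bb(-3)=-630, f_bb(3)=630, f_bb(4)=-840.
Local maxima occur where both diagonal entries negative: (1, -3), (1, 4). Count: 2.

2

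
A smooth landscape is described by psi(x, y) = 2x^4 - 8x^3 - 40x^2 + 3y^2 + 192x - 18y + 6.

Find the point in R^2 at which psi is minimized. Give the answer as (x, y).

psi(x,y) separates as P(x) + Q(y) + 6, so its minimum is min P + min Q + 6.
P'(x) = 8(x - 4)(x - 2)(x + 3) vanishes at x ∈ {-3, 2, 4}; Q'(y) = 6y - 18 vanishes at y ∈ {3}.
Local minima of P (where P''>0): P(-3)=-558, P(4)=128. Local minima of Q: Q(3)=-27.
So the global minimum of psi is P(-3) + Q(3) + 6 = -558 − 27 + 6 = -579, attained at (-3, 3).

(-3, 3)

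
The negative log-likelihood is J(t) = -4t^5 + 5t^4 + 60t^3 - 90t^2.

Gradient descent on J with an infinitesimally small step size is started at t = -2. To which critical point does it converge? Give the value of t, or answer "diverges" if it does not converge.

-3

J'(t) = -20t(t - 3)(t - 1)(t + 3), so J'(-2) = 600.
Gradient descent moves in the -J' direction, i.e. t is decreasing.
The nearest critical point in that direction is t = -3, where J'' = 1440 > 0 (a local minimum). The iterate converges there.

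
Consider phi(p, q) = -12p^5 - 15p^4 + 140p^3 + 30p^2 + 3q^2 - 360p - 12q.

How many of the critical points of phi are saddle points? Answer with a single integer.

phi separates as a function of p plus a function of q, so ∇phi=0 decouples.
∂phi/∂p = -60(p - 2)(p - 1)(p + 1)(p + 3) = 0 at p ∈ {-3, -1, 1, 2}; ∂phi/∂q = 6(q - 2) = 0 at q ∈ {2}.
The Hessian is diagonal: diag(phi_pp, phi_qq). Second derivatives: phi_pp(-3)=2400, phi_pp(-1)=-720, phi_pp(1)=480, phi_pp(2)=-900; phi_qq(2)=6.
Saddle points occur where the two diagonal entries have opposite signs: (-1, 2), (2, 2). Count: 2.

2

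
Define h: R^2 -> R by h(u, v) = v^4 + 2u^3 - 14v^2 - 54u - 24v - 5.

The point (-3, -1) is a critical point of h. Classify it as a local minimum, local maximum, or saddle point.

The mixed partial ∂²h/∂u∂v is 0, so the Hessian at any point is diag(h_uu, h_vv) = diag(12u, 4(3v^2 - 7)).
At (-3, -1): H = diag(-36, -16).
Both eigenvalues are negative, so H is negative definite: a local maximum.

local maximum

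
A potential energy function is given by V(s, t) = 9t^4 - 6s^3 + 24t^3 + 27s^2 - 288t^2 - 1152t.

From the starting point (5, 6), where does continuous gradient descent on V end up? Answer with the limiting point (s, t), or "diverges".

V is separable, so gradient descent decouples: s follows -∂V/∂s, t follows -∂V/∂t.
∂V/∂s = -18s(s - 3); at s=5 this is -180, so s increases.
∂V/∂t = 36(t - 4)(t + 2)(t + 4); at t=6 this is 5760, so t decreases.
The s-coordinate has no critical point in that direction and runs off to infinity.

diverges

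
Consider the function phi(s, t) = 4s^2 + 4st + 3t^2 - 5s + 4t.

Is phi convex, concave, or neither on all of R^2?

phi is quadratic, so its Hessian is the constant matrix H = [[8, 4], [4, 6]].
det(H) = 32, tr(H) = 14.
det(H) > 0 and tr(H) > 0, so H is positive definite everywhere: convex.

convex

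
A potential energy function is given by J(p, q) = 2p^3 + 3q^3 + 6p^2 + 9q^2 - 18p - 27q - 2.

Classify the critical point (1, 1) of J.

The mixed partial ∂²J/∂p∂q is 0, so the Hessian at any point is diag(J_pp, J_qq) = diag(12(p + 1), 18(q + 1)).
At (1, 1): H = diag(24, 36).
Both eigenvalues are positive, so H is positive definite: a local minimum.

local minimum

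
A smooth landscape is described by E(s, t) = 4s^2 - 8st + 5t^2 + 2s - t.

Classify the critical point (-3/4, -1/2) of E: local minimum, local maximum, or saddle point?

The Hessian of E is constant: H = [[8, -8], [-8, 10]].
det(H) = 8·10 − (-8)² = 16.
det(H) > 0 and tr(H) = 18 > 0, so H is positive definite and the point is a local minimum.

local minimum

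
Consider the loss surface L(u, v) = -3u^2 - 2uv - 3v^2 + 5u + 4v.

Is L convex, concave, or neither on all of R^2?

concave

L is quadratic, so its Hessian is the constant matrix H = [[-6, -2], [-2, -6]].
det(H) = 32, tr(H) = -12.
det(H) > 0 and tr(H) < 0, so H is negative definite everywhere: concave.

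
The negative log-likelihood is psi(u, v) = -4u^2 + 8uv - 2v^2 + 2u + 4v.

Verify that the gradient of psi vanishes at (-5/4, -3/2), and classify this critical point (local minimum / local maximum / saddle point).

∇psi = (-8u + 8v + 2, 8u - 4v + 4); substituting (-5/4, -3/2) gives ∇psi = (0, 0), so (-5/4, -3/2) is indeed a critical point.
The Hessian of psi is constant: H = [[-8, 8], [8, -4]].
det(H) = (-8)·(-4) − 8² = -32.
Since det(H) < 0, H is indefinite and the critical point is a saddle point.

saddle point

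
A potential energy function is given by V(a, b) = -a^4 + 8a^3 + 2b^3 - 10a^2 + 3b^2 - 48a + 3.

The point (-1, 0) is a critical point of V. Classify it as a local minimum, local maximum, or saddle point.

saddle point

The mixed partial ∂²V/∂a∂b is 0, so the Hessian at any point is diag(V_aa, V_bb) = diag(4(-3a^2 + 12a - 5), 6(2b + 1)).
At (-1, 0): H = diag(-80, 6).
The eigenvalues have opposite signs, so H is indefinite: a saddle point.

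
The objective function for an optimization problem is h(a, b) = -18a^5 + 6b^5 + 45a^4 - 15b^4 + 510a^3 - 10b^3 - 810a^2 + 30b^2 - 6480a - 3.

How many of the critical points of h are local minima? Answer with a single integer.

4

h separates as a function of a plus a function of b, so ∇h=0 decouples.
∂h/∂a = -90(a - 4)(a - 3)(a + 2)(a + 3) = 0 at a ∈ {-3, -2, 3, 4}; ∂h/∂b = 30b(b - 2)(b - 1)(b + 1) = 0 at b ∈ {-1, 0, 1, 2}.
The Hessian is diagonal: diag(h_aa, h_bb). Second derivatives: h_aa(-3)=3780, h_aa(-2)=-2700, h_aa(3)=2700, h_aa(4)=-3780; h_bb(-1)=-180, h_bb(0)=60, h_bb(1)=-60, h_bb(2)=180.
Local minima occur where both diagonal entries positive: (-3, 0), (-3, 2), (3, 0), (3, 2). Count: 4.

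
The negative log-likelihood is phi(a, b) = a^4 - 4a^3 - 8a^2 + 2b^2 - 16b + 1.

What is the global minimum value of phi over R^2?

-159

phi(a,b) separates as P(a) + Q(b) + 1, so its minimum is min P + min Q + 1.
P'(a) = 4a(a - 4)(a + 1) vanishes at a ∈ {-1, 0, 4}; Q'(b) = 4b - 16 vanishes at b ∈ {4}.
Local minima of P (where P''>0): P(-1)=-3, P(4)=-128. Local minima of Q: Q(4)=-32.
So the global minimum of phi is P(4) + Q(4) + 1 = -128 − 32 + 1 = -159, attained at (4, 4).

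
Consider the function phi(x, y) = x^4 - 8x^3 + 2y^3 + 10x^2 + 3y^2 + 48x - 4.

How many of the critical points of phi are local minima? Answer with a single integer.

phi separates as a function of x plus a function of y, so ∇phi=0 decouples.
∂phi/∂x = 4(x - 4)(x - 3)(x + 1) = 0 at x ∈ {-1, 3, 4}; ∂phi/∂y = 6y(y + 1) = 0 at y ∈ {-1, 0}.
The Hessian is diagonal: diag(phi_xx, phi_yy). Second derivatives: phi_xx(-1)=80, phi_xx(3)=-16, phi_xx(4)=20; phi_yy(-1)=-6, phi_yy(0)=6.
Local minima occur where both diagonal entries positive: (-1, 0), (4, 0). Count: 2.

2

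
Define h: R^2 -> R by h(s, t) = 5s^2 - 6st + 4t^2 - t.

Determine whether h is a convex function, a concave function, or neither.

convex

h is quadratic, so its Hessian is the constant matrix H = [[10, -6], [-6, 8]].
det(H) = 44, tr(H) = 18.
det(H) > 0 and tr(H) > 0, so H is positive definite everywhere: convex.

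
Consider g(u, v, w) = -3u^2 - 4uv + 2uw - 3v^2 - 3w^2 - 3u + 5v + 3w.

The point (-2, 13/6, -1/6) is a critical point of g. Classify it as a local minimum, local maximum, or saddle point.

The Hessian is constant: H = [[-6, -4, 2], [-4, -6, 0], [2, 0, -6]].
Leading principal minors: Δ₁ = -6, Δ₂ = 20, Δ₃ = -96.
The minors alternate sign starting negative (−, +, −), so H is negative definite: a local maximum.

local maximum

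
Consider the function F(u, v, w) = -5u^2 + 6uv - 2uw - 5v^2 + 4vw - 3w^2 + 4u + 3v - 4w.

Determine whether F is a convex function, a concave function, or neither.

concave

F is quadratic, so its Hessian is the constant matrix H = [[-10, 6, -2], [6, -10, 4], [-2, 4, -6]].
Leading principal minors: -10, 64, -280.
Signs alternate −, +, − ⇒ H ≺ 0 ⇒ concave.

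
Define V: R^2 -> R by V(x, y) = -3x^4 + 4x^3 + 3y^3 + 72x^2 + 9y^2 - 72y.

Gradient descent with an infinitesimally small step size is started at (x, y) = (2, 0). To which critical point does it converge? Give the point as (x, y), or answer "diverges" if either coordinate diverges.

V is separable, so gradient descent decouples: x follows -∂V/∂x, y follows -∂V/∂y.
∂V/∂x = -12x(x - 4)(x + 3); at x=2 this is 240, so x decreases.
∂V/∂y = 9(y - 2)(y + 4); at y=0 this is -72, so y increases.
x converges to its nearest critical value 0 (a local min of the x-part); y converges to 2. The iterate converges to (0, 2).

(0, 2)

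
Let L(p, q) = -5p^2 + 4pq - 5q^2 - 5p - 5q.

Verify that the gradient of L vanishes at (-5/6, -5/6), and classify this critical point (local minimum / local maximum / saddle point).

∇L = (-10p + 4q - 5, 4p - 10q - 5); substituting (-5/6, -5/6) gives ∇L = (0, 0), so (-5/6, -5/6) is indeed a critical point.
The Hessian of L is constant: H = [[-10, 4], [4, -10]].
det(H) = (-10)·(-10) − 4² = 84.
det(H) > 0 and tr(H) = -20 < 0, so H is negative definite and the point is a local maximum.

local maximum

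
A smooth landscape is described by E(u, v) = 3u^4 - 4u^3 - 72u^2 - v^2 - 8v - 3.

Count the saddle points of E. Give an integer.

E separates as a function of u plus a function of v, so ∇E=0 decouples.
∂E/∂u = 12u(u - 4)(u + 3) = 0 at u ∈ {-3, 0, 4}; ∂E/∂v = -2(v + 4) = 0 at v ∈ {-4}.
The Hessian is diagonal: diag(E_uu, E_vv). Second derivatives: E_uu(-3)=252, E_uu(0)=-144, E_uu(4)=336; E_vv(-4)=-2.
Saddle points occur where the two diagonal entries have opposite signs: (-3, -4), (4, -4). Count: 2.

2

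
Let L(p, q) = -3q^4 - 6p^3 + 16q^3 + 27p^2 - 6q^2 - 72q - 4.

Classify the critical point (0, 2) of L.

The mixed partial ∂²L/∂p∂q is 0, so the Hessian at any point is diag(L_pp, L_qq) = diag(18(-2p + 3), 12(-3q^2 + 8q - 1)).
At (0, 2): H = diag(54, 36).
Both eigenvalues are positive, so H is positive definite: a local minimum.

local minimum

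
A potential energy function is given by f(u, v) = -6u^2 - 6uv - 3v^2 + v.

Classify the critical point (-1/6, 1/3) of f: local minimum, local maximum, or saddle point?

local maximum

The Hessian of f is constant: H = [[-12, -6], [-6, -6]].
det(H) = (-12)·(-6) − (-6)² = 36.
det(H) > 0 and tr(H) = -18 < 0, so H is negative definite and the point is a local maximum.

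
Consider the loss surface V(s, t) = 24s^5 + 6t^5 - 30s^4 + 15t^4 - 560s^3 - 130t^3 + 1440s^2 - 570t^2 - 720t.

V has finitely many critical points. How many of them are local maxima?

V separates as a function of s plus a function of t, so ∇V=0 decouples.
∂V/∂s = 120s(s - 3)(s - 2)(s + 4) = 0 at s ∈ {-4, 0, 2, 3}; ∂V/∂t = 30(t - 4)(t + 1)(t + 2)(t + 3) = 0 at t ∈ {-3, -2, -1, 4}.
The Hessian is diagonal: diag(V_ss, V_tt). Second derivatives: V_ss(-4)=-20160, V_ss(0)=2880, V_ss(2)=-1440, V_ss(3)=2520; V_tt(-3)=-420, V_tt(-2)=180, V_tt(-1)=-300, V_tt(4)=6300.
Local maxima occur where both diagonal entries negative: (-4, -3), (-4, -1), (2, -3), (2, -1). Count: 4.

4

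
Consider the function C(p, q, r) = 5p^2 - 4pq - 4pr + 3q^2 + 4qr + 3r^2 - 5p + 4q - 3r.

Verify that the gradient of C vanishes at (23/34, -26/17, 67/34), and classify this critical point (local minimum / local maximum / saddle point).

local minimum

∇C = (10p - 4q - 4r - 5, -4p + 6q + 4r + 4, -4p + 4q + 6r - 3); substituting (23/34, -26/17, 67/34) gives ∇C = (0, 0, 0), so (23/34, -26/17, 67/34) is indeed a critical point.
The Hessian is constant: H = [[10, -4, -4], [-4, 6, 4], [-4, 4, 6]].
Leading principal minors: Δ₁ = 10, Δ₂ = 44, Δ₃ = 136.
All leading minors are positive, so H is positive definite: a local minimum.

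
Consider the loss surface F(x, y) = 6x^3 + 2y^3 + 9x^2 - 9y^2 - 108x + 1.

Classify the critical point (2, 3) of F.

local minimum

The mixed partial ∂²F/∂x∂y is 0, so the Hessian at any point is diag(F_xx, F_yy) = diag(18(2x + 1), 6(2y - 3)).
At (2, 3): H = diag(90, 18).
Both eigenvalues are positive, so H is positive definite: a local minimum.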